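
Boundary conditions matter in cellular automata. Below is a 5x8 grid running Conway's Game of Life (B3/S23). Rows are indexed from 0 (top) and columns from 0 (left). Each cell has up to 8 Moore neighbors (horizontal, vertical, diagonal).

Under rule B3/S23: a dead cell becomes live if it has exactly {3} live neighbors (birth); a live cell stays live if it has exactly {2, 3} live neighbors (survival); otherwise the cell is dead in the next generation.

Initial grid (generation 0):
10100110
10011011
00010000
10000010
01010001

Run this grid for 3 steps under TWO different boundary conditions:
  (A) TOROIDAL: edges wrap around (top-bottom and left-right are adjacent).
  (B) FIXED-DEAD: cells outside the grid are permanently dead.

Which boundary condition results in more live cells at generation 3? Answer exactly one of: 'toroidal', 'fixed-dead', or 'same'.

Under TOROIDAL boundary, generation 3:
10000110
00000010
11000010
10110010
10110110
Population = 16

Under FIXED-DEAD boundary, generation 3:
00000000
11100000
00101110
00001110
00001100
Population = 12

Comparison: toroidal=16, fixed-dead=12 -> toroidal

Answer: toroidal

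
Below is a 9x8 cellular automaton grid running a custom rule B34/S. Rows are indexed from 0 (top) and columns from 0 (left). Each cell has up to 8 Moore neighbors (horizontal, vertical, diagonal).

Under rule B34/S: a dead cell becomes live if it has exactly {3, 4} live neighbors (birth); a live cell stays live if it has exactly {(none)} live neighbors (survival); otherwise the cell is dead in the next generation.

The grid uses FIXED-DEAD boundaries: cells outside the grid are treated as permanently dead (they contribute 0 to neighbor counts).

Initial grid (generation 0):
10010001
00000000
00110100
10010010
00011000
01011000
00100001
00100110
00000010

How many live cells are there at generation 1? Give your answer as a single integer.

Simulating step by step:
Generation 0 (given above): 20 live cells
Generation 1: 16 live cells
00000000
00111000
00001000
00100100
00100100
00100000
01011110
00000001
00000100
Population at generation 1: 16

Answer: 16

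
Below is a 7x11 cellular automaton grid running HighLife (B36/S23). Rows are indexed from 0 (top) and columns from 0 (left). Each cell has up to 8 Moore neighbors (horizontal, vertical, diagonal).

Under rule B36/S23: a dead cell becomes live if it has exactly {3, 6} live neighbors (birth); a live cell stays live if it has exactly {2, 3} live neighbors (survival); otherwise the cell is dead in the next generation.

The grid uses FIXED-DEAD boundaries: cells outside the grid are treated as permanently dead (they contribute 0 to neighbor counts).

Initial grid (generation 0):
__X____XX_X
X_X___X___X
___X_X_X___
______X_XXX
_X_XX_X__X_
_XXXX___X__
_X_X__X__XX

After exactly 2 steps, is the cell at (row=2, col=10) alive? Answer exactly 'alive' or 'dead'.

Simulating step by step:
Generation 0 (given above): 30 live cells
Generation 1: 31 live cells
_X_____X_X_
_XXX__X_XX_
_____X_XX_X
__XX__X_XXX
_X__X_____X
XX_____XX_X
_X_XX____X_
Generation 2: 34 live cells
_X_____X_X_
_XX___X___X
_X__XX____X
__XXXXX_X_X
XX_X_____XX
XX_XX___X_X
XXX_____XX_

Cell (2,10) at generation 2: 1 -> alive

Answer: alive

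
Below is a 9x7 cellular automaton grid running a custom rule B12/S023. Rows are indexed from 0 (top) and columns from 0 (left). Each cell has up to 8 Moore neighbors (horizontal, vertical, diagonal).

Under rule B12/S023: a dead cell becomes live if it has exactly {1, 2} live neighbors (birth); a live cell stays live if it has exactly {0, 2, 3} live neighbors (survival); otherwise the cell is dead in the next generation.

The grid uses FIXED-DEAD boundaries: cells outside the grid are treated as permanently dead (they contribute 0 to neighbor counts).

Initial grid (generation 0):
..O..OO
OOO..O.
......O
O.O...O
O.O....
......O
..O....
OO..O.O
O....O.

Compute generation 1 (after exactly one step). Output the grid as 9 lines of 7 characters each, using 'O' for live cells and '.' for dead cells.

Simulating step by step:
Generation 0 (given above): 21 live cells
Generation 1: 38 live cells
(generation 1 grid is the final answer)

Answer: O.OOOOO
.OOOOO.
...OO.O
...O.O.
...O.OO
O.OO.OO
O..OO.O
OOOO...
O.OOOOO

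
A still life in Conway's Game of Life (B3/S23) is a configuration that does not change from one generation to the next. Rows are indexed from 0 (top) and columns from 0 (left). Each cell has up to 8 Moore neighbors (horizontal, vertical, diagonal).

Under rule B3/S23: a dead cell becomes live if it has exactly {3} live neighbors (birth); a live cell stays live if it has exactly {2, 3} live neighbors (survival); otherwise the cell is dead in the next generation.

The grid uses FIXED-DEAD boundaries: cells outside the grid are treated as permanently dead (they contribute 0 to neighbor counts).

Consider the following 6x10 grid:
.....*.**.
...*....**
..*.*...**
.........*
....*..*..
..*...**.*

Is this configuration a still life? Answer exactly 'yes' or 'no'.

Compute generation 1 and compare to generation 0 (given above):
Generation 1:
.......***
...**.....
...*......
...*.....*
......**..
......***.
Cell (0,5) differs: gen0=1 vs gen1=0 -> NOT a still life.

Answer: no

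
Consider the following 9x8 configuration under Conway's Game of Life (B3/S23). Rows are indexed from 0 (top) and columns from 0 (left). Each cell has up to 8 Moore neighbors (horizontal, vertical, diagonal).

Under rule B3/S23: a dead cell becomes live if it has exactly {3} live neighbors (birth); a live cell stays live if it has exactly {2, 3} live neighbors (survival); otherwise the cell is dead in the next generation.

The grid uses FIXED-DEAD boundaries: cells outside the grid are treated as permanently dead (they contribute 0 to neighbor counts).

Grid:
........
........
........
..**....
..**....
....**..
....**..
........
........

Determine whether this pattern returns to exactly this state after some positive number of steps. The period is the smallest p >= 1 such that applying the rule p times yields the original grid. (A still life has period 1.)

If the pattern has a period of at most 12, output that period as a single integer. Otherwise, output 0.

Answer: 2

Derivation:
Simulating and comparing each generation to the original:
Gen 0 (original, given above): 8 live cells
Gen 1: 6 live cells, differs from original
Gen 2: 8 live cells, MATCHES original -> period = 2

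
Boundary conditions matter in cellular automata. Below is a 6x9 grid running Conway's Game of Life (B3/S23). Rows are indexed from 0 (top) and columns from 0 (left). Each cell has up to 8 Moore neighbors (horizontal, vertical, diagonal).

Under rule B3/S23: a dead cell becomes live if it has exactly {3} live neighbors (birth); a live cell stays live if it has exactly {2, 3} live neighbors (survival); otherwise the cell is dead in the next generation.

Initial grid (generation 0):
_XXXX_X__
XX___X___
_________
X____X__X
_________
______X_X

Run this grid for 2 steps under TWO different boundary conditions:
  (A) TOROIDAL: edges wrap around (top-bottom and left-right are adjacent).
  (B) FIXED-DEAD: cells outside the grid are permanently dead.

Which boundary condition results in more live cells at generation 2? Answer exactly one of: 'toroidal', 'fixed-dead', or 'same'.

Answer: toroidal

Derivation:
Under TOROIDAL boundary, generation 2:
X______XX
_____XXXX
_XX_X____
_______X_
______XXX
X____X___
Population = 16

Under FIXED-DEAD boundary, generation 2:
X____X___
_____X___
XXX_X____
_________
_________
_________
Population = 7

Comparison: toroidal=16, fixed-dead=7 -> toroidal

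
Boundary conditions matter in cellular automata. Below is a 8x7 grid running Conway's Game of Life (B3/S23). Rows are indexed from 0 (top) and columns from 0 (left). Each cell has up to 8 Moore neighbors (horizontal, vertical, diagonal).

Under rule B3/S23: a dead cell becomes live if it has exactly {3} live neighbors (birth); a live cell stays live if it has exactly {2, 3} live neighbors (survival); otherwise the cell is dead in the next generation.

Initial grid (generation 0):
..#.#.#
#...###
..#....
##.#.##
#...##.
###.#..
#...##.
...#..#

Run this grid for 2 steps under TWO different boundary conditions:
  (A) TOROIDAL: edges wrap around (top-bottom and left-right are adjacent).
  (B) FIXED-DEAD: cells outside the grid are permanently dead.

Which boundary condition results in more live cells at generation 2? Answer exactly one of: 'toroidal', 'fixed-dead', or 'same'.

Under TOROIDAL boundary, generation 2:
.#.##..
###.##.
.....#.
.#.##..
#.#...#
.#....#
#..###.
##.#..#
Population = 25

Under FIXED-DEAD boundary, generation 2:
...##..
.#..#..
#.....#
#..####
#.#..##
.#...#.
.#.###.
...###.
Population = 24

Comparison: toroidal=25, fixed-dead=24 -> toroidal

Answer: toroidal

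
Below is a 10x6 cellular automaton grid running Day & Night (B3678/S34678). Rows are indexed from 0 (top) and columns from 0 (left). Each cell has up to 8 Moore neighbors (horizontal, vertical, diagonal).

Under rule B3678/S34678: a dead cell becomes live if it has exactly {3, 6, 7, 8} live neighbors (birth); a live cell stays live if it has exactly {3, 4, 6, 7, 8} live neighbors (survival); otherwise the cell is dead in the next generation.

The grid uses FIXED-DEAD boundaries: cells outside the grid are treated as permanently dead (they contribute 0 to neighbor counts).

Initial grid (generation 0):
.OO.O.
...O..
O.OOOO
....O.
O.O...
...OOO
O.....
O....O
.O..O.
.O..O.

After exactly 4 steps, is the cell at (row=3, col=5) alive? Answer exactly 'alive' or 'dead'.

Answer: alive

Derivation:
Simulating step by step:
Generation 0 (given above): 22 live cells
Generation 1: 13 live cells
...O..
.....O
...OO.
..O.OO
.....O
.O....
.....O
.O....
O....O
......
Generation 2: 6 live cells
......
...O..
...OO.
....OO
....O.
......
......
......
......
......
Generation 3: 7 live cells
......
....O.
...OOO
....OO
.....O
......
......
......
......
......
Generation 4: 8 live cells
......
...OOO
...O.O
...O.O
....O.
......
......
......
......
......

Cell (3,5) at generation 4: 1 -> alive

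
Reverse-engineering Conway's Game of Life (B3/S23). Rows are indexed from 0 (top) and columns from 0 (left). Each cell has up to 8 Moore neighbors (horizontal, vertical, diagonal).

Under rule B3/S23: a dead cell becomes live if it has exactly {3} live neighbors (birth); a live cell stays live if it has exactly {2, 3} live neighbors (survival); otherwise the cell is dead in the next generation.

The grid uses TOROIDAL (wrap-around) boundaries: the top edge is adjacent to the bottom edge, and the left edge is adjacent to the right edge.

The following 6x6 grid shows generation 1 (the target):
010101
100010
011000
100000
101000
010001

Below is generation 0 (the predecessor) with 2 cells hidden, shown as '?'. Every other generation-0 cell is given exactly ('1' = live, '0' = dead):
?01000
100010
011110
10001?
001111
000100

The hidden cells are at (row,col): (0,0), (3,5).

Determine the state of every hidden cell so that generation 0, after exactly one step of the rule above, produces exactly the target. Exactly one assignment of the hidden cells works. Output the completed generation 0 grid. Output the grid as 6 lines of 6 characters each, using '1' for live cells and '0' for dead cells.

Answer: 101000
100010
011110
100011
001111
000100

Derivation:
Hidden generation-0 cells (in order): (0,0), (3,5).
A hidden cell only influences target cells in its own 3x3 neighborhood. Try each of the 2^2 = 4 assignments, step the completed generation 0 forward once under B3/S23, and compare with the target:
  (0,0)=0 (3,5)=0 -> step gives (0,1)='0' but target has '1' -> reject
  (0,0)=0 (3,5)=1 -> step gives (0,1)='0' but target has '1' -> reject
  (0,0)=1 (3,5)=0 -> step gives (2,0)='1' but target has '0' -> reject
  (0,0)=1 (3,5)=1 -> step reproduces the target at every cell -> ACCEPT
Unique solution: (0,0)=live, (3,5)=live.
Check: live-neighbor counts of every cell in the completed generation 0:
131323
254524
432446
345765
322454
234443
Applying B3/S23 to generation 0 with these counts gives:
010101
100010
011000
100000
101000
010001
which matches the target exactly.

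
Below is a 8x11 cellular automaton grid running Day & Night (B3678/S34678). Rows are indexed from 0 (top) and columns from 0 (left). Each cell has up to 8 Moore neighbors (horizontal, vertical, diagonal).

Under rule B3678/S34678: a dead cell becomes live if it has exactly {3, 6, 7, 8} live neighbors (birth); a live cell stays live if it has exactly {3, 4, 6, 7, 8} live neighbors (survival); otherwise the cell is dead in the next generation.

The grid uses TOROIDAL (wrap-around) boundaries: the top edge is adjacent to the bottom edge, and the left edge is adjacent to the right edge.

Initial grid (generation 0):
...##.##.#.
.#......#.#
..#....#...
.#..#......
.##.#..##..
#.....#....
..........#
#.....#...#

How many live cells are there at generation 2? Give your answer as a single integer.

Answer: 22

Derivation:
Simulating step by step:
Generation 0 (given above): 23 live cells
Generation 1: 25 live cells
.....#.###.
..##..#.##.
##.........
.#.....##..
##.#.#.....
.#.....#...
..........#
.....#.#.##
Generation 2: 22 live cells
....#..##..
.#......###
.#.......#.
.#.........
##....###..
..#........
#.....#.##.
.........##
Population at generation 2: 22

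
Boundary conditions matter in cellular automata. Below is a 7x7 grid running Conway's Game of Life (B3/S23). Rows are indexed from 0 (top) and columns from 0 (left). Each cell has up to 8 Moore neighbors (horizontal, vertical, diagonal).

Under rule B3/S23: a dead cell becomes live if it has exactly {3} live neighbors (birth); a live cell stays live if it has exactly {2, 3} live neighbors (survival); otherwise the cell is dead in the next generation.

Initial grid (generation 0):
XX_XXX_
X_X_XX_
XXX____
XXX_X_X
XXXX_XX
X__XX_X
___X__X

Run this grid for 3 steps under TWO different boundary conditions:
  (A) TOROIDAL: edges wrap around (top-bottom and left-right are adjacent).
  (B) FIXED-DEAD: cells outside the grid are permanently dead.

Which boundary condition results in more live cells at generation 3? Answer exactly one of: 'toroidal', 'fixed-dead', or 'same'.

Under TOROIDAL boundary, generation 3:
XX_____
_______
_______
_______
_______
_______
XX_____
Population = 4

Under FIXED-DEAD boundary, generation 3:
_X__X__
_X___X_
__XXX__
_______
_____X_
____X_X
____XX_
Population = 12

Comparison: toroidal=4, fixed-dead=12 -> fixed-dead

Answer: fixed-dead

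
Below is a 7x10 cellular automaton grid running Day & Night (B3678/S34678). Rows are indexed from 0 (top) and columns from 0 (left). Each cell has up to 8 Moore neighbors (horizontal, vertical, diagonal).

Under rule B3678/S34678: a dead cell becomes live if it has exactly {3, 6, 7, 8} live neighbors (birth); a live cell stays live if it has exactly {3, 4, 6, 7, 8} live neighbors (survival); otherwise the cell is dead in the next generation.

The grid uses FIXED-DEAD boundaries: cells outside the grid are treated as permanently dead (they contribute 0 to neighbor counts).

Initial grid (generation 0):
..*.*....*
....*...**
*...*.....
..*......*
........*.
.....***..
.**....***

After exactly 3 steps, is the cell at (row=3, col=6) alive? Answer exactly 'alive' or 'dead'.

Simulating step by step:
Generation 0 (given above): 19 live cells
Generation 1: 13 live cells
...*....*.
.....*....
...*....**
..........
......**..
......**.*
.......**.
Generation 2: 12 live cells
..........
....*...**
..........
.......**.
......***.
......*...
......***.
Generation 3: 11 live cells
..........
..........
.......*.*
......***.
......*.*.
.....***..
.......*..

Cell (3,6) at generation 3: 1 -> alive

Answer: alive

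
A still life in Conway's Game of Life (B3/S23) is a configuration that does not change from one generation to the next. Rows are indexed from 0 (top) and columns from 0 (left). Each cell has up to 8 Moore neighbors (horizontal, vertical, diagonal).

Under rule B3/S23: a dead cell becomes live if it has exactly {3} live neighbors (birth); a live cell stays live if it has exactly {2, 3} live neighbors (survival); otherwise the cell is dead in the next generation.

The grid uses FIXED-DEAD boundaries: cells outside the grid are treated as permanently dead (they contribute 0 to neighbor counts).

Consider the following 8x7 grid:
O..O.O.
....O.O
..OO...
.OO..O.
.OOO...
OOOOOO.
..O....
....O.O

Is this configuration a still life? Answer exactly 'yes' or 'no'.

Answer: no

Derivation:
Compute generation 1 and compare to generation 0 (given above):
Generation 1:
....OO.
..O.OO.
.OOOOO.
....O..
.....O.
O...O..
..O....
.......
Cell (0,0) differs: gen0=1 vs gen1=0 -> NOT a still life.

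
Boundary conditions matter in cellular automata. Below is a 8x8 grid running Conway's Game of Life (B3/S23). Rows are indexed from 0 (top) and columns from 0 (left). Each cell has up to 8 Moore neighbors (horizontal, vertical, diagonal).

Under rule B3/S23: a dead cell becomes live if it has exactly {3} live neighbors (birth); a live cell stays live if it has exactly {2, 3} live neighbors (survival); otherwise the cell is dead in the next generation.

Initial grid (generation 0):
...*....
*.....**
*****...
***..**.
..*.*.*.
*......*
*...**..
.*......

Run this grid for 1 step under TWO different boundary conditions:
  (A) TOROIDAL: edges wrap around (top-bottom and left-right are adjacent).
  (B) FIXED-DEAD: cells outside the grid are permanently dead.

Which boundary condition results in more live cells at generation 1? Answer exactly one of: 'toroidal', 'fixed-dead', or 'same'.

Under TOROIDAL boundary, generation 1:
*......*
*...*..*
...**...
*.....*.
..**..*.
**.**.**
**.....*
....*...
Population = 22

Under FIXED-DEAD boundary, generation 1:
........
*...*...
...**..*
*.....*.
*.**..**
.*.**.*.
**......
........
Population = 18

Comparison: toroidal=22, fixed-dead=18 -> toroidal

Answer: toroidal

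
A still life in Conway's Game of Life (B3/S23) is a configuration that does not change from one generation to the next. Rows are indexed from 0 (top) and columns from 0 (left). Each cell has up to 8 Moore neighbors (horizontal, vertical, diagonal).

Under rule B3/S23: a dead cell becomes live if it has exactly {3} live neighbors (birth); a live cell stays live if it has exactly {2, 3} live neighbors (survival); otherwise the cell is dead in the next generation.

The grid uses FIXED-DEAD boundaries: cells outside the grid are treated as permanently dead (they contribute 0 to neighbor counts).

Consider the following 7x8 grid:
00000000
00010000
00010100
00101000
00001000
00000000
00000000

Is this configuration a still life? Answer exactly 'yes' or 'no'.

Compute generation 1 and compare to generation 0 (given above):
Generation 1:
00000000
00001000
00110000
00001100
00010000
00000000
00000000
Cell (1,3) differs: gen0=1 vs gen1=0 -> NOT a still life.

Answer: no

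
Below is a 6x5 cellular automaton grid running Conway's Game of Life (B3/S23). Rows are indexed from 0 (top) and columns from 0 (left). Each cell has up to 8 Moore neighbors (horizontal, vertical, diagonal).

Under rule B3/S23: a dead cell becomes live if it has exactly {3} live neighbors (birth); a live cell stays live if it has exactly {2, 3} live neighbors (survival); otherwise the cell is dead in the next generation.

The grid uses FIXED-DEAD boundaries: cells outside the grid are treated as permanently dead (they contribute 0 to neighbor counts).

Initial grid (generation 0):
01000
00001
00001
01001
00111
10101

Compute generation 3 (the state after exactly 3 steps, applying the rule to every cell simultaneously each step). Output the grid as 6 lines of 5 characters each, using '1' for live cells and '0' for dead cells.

Simulating step by step:
Generation 0 (given above): 11 live cells
Generation 1: 9 live cells
00000
00000
00011
00101
00101
01101
Generation 2: 8 live cells
00000
00000
00011
00101
00101
01100
Generation 3: 8 live cells
(generation 3 grid is the final answer)

Answer: 00000
00000
00011
00101
00100
01110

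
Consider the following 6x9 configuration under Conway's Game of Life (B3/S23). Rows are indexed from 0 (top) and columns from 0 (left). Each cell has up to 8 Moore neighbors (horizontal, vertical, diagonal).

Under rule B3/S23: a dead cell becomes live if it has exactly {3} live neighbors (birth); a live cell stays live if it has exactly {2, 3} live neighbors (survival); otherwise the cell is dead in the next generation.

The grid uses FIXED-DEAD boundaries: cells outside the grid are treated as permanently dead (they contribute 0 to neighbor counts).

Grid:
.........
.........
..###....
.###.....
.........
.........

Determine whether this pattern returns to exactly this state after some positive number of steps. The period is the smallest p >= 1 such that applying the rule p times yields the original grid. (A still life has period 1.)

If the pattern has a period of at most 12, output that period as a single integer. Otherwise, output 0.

Simulating and comparing each generation to the original:
Gen 0 (original, given above): 6 live cells
Gen 1: 6 live cells, differs from original
Gen 2: 6 live cells, MATCHES original -> period = 2

Answer: 2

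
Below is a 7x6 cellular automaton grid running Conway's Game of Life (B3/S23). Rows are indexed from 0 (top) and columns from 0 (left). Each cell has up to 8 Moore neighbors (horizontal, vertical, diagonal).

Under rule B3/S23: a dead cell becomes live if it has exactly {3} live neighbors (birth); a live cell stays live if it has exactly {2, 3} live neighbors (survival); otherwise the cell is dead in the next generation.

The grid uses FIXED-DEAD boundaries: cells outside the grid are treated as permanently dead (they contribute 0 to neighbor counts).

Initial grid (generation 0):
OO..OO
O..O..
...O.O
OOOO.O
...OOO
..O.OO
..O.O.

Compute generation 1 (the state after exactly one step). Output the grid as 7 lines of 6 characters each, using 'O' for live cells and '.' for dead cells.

Answer: OO..O.
OOOO.O
O..O..
.O...O
......
..O...
....OO

Derivation:
Simulating step by step:
Generation 0 (given above): 21 live cells
Generation 1: 15 live cells
(generation 1 grid is the final answer)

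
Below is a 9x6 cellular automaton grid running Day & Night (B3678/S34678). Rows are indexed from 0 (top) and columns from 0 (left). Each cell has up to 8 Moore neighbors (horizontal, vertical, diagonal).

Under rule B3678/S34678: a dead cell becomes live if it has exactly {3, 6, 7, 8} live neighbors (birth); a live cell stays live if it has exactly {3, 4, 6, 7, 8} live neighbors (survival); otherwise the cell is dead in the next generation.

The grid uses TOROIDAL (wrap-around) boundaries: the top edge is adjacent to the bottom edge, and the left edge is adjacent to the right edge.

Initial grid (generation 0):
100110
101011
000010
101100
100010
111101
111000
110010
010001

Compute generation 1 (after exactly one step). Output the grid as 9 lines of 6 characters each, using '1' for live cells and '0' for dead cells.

Simulating step by step:
Generation 0 (given above): 26 live cells
Generation 1: 28 live cells
(generation 1 grid is the final answer)

Answer: 101111
010010
101010
010110
110010
011111
110010
000000
011101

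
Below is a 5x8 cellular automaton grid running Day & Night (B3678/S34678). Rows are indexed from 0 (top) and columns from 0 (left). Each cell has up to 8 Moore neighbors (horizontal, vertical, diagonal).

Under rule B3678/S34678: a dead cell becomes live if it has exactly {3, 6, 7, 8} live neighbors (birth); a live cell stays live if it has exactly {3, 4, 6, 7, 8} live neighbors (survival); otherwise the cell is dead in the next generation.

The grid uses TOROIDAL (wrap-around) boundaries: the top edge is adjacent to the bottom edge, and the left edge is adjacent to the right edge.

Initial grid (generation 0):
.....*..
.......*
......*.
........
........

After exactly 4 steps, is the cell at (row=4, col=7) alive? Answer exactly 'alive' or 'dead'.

Answer: dead

Derivation:
Simulating step by step:
Generation 0 (given above): 3 live cells
Generation 1: 1 live cells
........
......*.
........
........
........
Generation 2: 0 live cells
........
........
........
........
........
Generation 3: 0 live cells
........
........
........
........
........
Generation 4: 0 live cells
........
........
........
........
........

Cell (4,7) at generation 4: 0 -> dead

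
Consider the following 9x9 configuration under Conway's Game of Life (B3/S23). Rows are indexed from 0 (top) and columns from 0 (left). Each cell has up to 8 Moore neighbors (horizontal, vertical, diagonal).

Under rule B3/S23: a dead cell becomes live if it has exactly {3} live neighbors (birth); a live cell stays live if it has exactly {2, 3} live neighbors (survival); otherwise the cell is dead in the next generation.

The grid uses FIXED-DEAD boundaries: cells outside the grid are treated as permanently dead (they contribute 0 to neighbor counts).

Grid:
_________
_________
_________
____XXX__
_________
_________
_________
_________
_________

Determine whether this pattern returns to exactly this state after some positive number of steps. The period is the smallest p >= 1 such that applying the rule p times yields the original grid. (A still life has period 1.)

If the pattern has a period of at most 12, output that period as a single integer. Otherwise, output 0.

Answer: 2

Derivation:
Simulating and comparing each generation to the original:
Gen 0 (original, given above): 3 live cells
Gen 1: 3 live cells, differs from original
Gen 2: 3 live cells, MATCHES original -> period = 2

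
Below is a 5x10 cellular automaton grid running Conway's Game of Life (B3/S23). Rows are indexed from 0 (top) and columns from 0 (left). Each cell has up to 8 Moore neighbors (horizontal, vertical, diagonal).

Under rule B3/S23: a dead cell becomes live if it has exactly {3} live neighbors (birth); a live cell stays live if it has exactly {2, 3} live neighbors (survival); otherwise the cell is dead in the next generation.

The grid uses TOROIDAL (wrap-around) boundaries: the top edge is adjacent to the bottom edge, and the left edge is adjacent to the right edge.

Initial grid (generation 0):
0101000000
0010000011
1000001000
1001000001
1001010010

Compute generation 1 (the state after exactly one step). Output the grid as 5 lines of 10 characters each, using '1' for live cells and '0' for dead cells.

Simulating step by step:
Generation 0 (given above): 14 live cells
Generation 1: 18 live cells
(generation 1 grid is the final answer)

Answer: 1101100010
1110000001
1100000010
1100100000
1101000000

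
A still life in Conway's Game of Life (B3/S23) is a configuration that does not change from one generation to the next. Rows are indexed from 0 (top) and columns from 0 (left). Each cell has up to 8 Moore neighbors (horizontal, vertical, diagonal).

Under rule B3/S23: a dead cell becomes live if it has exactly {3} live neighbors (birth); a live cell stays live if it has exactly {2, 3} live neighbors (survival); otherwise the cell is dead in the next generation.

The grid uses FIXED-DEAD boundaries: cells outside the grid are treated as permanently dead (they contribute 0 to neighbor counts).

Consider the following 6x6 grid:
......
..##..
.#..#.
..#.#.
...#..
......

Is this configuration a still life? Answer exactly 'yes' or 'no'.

Compute generation 1 and compare to generation 0 (given above):
Generation 1:
......
..##..
.#..#.
..#.#.
...#..
......
The grids are IDENTICAL -> still life.

Answer: yes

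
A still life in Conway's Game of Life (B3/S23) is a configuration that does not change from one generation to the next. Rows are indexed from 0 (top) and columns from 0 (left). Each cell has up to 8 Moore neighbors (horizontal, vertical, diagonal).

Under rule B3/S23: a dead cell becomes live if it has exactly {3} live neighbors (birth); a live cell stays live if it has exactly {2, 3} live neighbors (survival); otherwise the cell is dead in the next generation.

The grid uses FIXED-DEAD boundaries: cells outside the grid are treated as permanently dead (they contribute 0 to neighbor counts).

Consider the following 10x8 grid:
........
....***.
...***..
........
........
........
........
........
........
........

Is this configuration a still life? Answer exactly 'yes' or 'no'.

Answer: no

Derivation:
Compute generation 1 and compare to generation 0 (given above):
Generation 1:
.....*..
...*..*.
...*..*.
....*...
........
........
........
........
........
........
Cell (0,5) differs: gen0=0 vs gen1=1 -> NOT a still life.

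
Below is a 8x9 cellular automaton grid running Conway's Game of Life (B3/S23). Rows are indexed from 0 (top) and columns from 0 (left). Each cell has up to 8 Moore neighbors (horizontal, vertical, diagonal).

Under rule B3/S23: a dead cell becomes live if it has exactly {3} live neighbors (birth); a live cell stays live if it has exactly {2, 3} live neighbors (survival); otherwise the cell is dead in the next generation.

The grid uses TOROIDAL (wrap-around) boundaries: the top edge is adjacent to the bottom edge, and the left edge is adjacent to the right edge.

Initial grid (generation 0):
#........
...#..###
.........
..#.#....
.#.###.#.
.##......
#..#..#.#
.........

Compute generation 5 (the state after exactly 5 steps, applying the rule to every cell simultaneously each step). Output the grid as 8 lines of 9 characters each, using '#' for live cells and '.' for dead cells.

Simulating step by step:
Generation 0 (given above): 18 live cells
Generation 1: 22 live cells
.......##
.......##
...#...#.
..#.##...
.#..##...
.#...####
###......
#.......#
Generation 2: 22 live cells
.........
......#..
...##.###
..#..##..
####...#.
....#####
..#...#..
.......#.
Generation 3: 15 live cells
.........
.....##..
...##....
#....#...
####.....
#...##..#
........#
.........
Generation 4: 14 live cells
.........
....##...
....#.#..
#........
..##.#...
..###...#
#.......#
.........
Generation 5: 16 live cells
(generation 5 grid is the final answer)

Answer: .........
....##...
....#....
...###...
.##......
###.#...#
#..#....#
.........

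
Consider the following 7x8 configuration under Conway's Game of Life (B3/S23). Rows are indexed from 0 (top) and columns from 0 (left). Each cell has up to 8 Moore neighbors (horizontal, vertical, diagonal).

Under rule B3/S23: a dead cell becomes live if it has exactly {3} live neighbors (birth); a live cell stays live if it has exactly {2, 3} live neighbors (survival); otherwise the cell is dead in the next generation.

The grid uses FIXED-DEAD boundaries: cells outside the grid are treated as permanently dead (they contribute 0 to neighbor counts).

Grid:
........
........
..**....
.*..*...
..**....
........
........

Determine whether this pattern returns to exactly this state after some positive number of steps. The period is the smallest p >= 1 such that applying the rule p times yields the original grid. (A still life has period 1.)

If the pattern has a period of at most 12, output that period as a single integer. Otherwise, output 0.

Answer: 1

Derivation:
Simulating and comparing each generation to the original:
Gen 0 (original, given above): 6 live cells
Gen 1: 6 live cells, MATCHES original -> period = 1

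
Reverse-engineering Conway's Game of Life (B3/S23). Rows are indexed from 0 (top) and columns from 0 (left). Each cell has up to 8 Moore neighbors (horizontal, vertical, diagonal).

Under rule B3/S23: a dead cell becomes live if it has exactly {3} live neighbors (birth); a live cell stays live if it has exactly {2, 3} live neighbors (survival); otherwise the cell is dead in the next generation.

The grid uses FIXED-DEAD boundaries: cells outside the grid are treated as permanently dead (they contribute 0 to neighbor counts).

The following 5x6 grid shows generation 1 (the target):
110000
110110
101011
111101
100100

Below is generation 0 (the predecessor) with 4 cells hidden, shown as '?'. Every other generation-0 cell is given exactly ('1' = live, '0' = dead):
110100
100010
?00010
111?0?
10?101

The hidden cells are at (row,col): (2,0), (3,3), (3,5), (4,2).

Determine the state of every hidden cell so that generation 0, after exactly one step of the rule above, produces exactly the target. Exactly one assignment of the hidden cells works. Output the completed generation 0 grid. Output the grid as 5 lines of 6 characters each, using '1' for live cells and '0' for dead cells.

Hidden generation-0 cells (in order): (2,0), (3,3), (3,5), (4,2).
A hidden cell only influences target cells in its own 3x3 neighborhood. Try each of the 2^4 = 16 assignments, step the completed generation 0 forward once under B3/S23, and compare with the target:
  (2,0)=0 (3,3)=0 (3,5)=0 (4,2)=0 -> step gives (2,2)='0' but target has '1' -> reject
  (2,0)=0 (3,3)=0 (3,5)=0 (4,2)=1 -> step gives (2,2)='0' but target has '1' -> reject
  (2,0)=0 (3,3)=0 (3,5)=1 (4,2)=0 -> step gives (2,2)='0' but target has '1' -> reject
  (2,0)=0 (3,3)=0 (3,5)=1 (4,2)=1 -> step gives (2,2)='0' but target has '1' -> reject
  (2,0)=0 (3,3)=1 (3,5)=0 (4,2)=0 -> step gives (2,5)='0' but target has '1' -> reject
  (2,0)=0 (3,3)=1 (3,5)=0 (4,2)=1 -> step gives (2,5)='0' but target has '1' -> reject
  (2,0)=0 (3,3)=1 (3,5)=1 (4,2)=0 -> step reproduces the target at every cell -> ACCEPT
  (2,0)=0 (3,3)=1 (3,5)=1 (4,2)=1 -> step gives (3,1)='0' but target has '1' -> reject
  (2,0)=1 (3,3)=0 (3,5)=0 (4,2)=0 -> step gives (1,1)='0' but target has '1' -> reject
  (2,0)=1 (3,3)=0 (3,5)=0 (4,2)=1 -> step gives (1,1)='0' but target has '1' -> reject
  (2,0)=1 (3,3)=0 (3,5)=1 (4,2)=0 -> step gives (1,1)='0' but target has '1' -> reject
  (2,0)=1 (3,3)=0 (3,5)=1 (4,2)=1 -> step gives (1,1)='0' but target has '1' -> reject
  (2,0)=1 (3,3)=1 (3,5)=0 (4,2)=0 -> step gives (1,1)='0' but target has '1' -> reject
  (2,0)=1 (3,3)=1 (3,5)=0 (4,2)=1 -> step gives (1,1)='0' but target has '1' -> reject
  (2,0)=1 (3,3)=1 (3,5)=1 (4,2)=0 -> step gives (1,1)='0' but target has '1' -> reject
  (2,0)=1 (3,3)=1 (3,5)=1 (4,2)=1 -> step gives (1,1)='0' but target has '1' -> reject
Unique solution: (2,0)=dead, (3,3)=live, (3,5)=live, (4,2)=dead.
Check: live-neighbor counts of every cell in the completed generation 0:
222121
232322
343433
233352
244241
Applying B3/S23 to generation 0 with these counts gives:
110000
110110
101011
111101
100100
which matches the target exactly.

Answer: 110100
100010
000010
111101
100101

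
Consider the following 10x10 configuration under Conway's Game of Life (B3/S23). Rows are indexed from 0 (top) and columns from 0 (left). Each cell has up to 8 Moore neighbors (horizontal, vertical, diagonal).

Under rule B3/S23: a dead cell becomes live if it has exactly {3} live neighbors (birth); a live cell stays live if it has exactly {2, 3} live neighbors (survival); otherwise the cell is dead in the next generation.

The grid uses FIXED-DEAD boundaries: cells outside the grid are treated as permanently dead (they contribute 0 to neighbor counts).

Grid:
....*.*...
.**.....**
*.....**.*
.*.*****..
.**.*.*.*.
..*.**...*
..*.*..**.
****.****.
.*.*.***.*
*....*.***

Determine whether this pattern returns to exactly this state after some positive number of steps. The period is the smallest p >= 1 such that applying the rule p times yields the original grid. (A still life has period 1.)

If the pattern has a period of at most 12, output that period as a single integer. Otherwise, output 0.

Simulating and comparing each generation to the original:
Gen 0 (original, given above): 48 live cells
Gen 1: 28 live cells, differs from original
Gen 2: 26 live cells, differs from original
Gen 3: 22 live cells, differs from original
Gen 4: 24 live cells, differs from original
Gen 5: 21 live cells, differs from original
Gen 6: 20 live cells, differs from original
Gen 7: 11 live cells, differs from original
Gen 8: 4 live cells, differs from original
Gen 9: 3 live cells, differs from original
Gen 10: 3 live cells, differs from original
Gen 11: 3 live cells, differs from original
Gen 12: 3 live cells, differs from original
No period found within 12 steps.

Answer: 0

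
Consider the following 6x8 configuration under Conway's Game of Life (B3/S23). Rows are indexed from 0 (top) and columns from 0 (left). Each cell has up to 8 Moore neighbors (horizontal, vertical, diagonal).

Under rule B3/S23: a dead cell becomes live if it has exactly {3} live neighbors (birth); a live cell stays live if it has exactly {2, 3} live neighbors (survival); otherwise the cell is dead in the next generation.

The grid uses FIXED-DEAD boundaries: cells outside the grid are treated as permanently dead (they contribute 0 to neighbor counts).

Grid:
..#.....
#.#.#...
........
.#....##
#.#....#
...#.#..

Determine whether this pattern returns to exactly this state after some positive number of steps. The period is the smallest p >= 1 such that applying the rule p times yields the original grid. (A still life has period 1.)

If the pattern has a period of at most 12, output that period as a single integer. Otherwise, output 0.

Simulating and comparing each generation to the original:
Gen 0 (original, given above): 12 live cells
Gen 1: 11 live cells, differs from original
Gen 2: 12 live cells, differs from original
Gen 3: 10 live cells, differs from original
Gen 4: 9 live cells, differs from original
Gen 5: 10 live cells, differs from original
Gen 6: 10 live cells, differs from original
Gen 7: 10 live cells, differs from original
Gen 8: 10 live cells, differs from original
Gen 9: 10 live cells, differs from original
Gen 10: 10 live cells, differs from original
Gen 11: 10 live cells, differs from original
Gen 12: 10 live cells, differs from original
No period found within 12 steps.

Answer: 0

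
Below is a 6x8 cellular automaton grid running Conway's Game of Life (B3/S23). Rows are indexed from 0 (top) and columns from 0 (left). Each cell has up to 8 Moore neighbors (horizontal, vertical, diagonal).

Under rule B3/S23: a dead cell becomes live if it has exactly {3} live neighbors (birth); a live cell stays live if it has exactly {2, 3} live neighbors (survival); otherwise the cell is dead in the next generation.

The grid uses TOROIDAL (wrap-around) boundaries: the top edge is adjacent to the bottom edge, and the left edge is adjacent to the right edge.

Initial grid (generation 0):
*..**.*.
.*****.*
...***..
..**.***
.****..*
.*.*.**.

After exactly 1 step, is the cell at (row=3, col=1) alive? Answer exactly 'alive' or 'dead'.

Simulating step by step:
Generation 0 (given above): 27 live cells
Generation 1: 14 live cells
*.......
**.....*
**.....*
**.....*
.*.....*
.*....*.

Cell (3,1) at generation 1: 1 -> alive

Answer: alive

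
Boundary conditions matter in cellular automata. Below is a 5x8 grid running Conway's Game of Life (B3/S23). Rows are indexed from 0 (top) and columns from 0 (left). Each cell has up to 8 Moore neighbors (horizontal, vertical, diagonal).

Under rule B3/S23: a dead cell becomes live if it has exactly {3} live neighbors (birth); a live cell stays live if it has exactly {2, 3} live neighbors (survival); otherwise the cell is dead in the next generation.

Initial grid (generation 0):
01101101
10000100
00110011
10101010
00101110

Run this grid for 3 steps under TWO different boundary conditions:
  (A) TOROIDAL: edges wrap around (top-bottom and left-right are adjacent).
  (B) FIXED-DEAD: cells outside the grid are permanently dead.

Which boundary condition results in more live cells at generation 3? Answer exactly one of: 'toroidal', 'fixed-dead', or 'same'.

Answer: toroidal

Derivation:
Under TOROIDAL boundary, generation 3:
11010101
00001111
00000001
00101101
10100001
Population = 17

Under FIXED-DEAD boundary, generation 3:
00000110
00001001
00100000
01101001
00111110
Population = 14

Comparison: toroidal=17, fixed-dead=14 -> toroidal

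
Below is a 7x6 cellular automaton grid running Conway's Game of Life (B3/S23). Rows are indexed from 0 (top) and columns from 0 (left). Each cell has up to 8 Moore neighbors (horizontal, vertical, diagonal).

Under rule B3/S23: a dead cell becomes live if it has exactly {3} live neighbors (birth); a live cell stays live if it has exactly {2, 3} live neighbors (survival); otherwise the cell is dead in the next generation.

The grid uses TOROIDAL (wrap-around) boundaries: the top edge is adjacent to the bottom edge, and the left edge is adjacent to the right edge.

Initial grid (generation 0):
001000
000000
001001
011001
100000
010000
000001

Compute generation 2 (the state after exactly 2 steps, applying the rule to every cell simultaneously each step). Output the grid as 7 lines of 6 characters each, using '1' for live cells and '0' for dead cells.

Simulating step by step:
Generation 0 (given above): 9 live cells
Generation 1: 9 live cells
000000
000000
111000
011001
101000
100000
000000
Generation 2: 9 live cells
(generation 2 grid is the final answer)

Answer: 000000
010000
101000
000101
101001
010000
000000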